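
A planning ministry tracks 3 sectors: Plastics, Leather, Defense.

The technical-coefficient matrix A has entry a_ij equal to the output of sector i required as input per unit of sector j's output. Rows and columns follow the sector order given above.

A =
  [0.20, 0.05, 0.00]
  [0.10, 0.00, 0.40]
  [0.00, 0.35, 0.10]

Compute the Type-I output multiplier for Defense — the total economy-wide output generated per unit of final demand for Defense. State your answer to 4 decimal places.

m_3 = 1.8807

I − A =
  [   0.80    -0.05     0.00]
  [  -0.10     1.00    -0.40]
  [   0.00    -0.35     0.90]
Cofactors of I−A, C_ij = (−1)^(i+j)·(minor ij) (rows/columns in the sector order above):
  C_11 = (1.00)(0.90) − (-0.40)(-0.35) = 0.7600
  C_12 = −[(-0.10)(0.90) − (-0.40)(0.00)] = 0.0900
  C_13 = (-0.10)(-0.35) − (1.00)(0.00) = 0.0350
  C_21 = −[(-0.05)(0.90) − (0.00)(-0.35)] = 0.0450
  C_22 = (0.80)(0.90) − (0.00)(0.00) = 0.7200
  C_23 = −[(0.80)(-0.35) − (-0.05)(0.00)] = 0.2800
  C_31 = (-0.05)(-0.40) − (0.00)(1.00) = 0.0200
  C_32 = −[(0.80)(-0.40) − (0.00)(-0.10)] = 0.3200
  C_33 = (0.80)(1.00) − (-0.05)(-0.10) = 0.7950
det(I−A) = Σ_j (I−A)_1j·C_1j = (0.80)(0.7600) + (-0.05)(0.0900) + (0.00)(0.0350) = 0.6035
adj(I−A) = Cᵀ =
  [ 0.7600   0.0450   0.0200]
  [ 0.0900   0.7200   0.3200]
  [ 0.0350   0.2800   0.7950]
(I − A)⁻¹ = adj(I−A) / det(I−A) ≈
  [   1.25932     0.07457     0.03314]
  [   0.14913     1.19304     0.53024]
  [   0.05800     0.46396     1.31732]
The output multiplier for sector j is the column-j sum of the Leontief inverse (I − A)⁻¹ = adj(I−A) / det(I−A).
Column 3 of adj(I−A): (0.0200, 0.3200, 0.7950); det(I−A) = 0.6035.
m_3 = (0.0200 + 0.3200 + 0.7950) / 0.6035 = 1.135 / 0.6035 ≈ 1.8807.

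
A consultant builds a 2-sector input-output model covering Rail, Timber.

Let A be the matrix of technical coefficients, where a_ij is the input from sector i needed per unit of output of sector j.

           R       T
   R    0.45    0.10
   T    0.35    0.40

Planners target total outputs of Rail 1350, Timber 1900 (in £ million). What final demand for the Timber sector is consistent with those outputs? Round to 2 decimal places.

d_T = 667.50

I − A =
  [   0.55    -0.10]
  [  -0.35     0.60]
d = (I − A) x:
  d_R = (+0.55)·1350 + (-0.10)·1900 = 552.50
  d_T = (-0.35)·1350 + (+0.60)·1900 = 667.50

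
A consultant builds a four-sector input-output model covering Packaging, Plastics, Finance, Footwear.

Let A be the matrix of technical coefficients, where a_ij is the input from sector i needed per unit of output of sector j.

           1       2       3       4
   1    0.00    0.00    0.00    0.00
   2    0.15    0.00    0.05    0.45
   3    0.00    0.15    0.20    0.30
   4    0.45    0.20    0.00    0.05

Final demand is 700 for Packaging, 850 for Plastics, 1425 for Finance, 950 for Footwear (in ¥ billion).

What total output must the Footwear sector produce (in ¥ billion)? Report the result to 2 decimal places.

x_4 = 1725.34

I − A =
  [   1.00     0.00     0.00     0.00]
  [  -0.15     1.00    -0.05    -0.45]
  [   0.00    -0.15     0.80    -0.30]
  [  -0.45    -0.20     0.00     0.95]
Compute the cofactors C_ij = (−1)^(i+j)·(3×3 minor ij) of I−A; the adjugate is their transpose:
adj(I−A) = Cᵀ =
  [ 0.677875   0.000000   0.000000   0.000000]
  [ 0.282750   0.760000   0.047500   0.375000]
  [ 0.195750   0.202500   0.860000   0.367500]
  [ 0.380625   0.160000   0.010000   0.792500]
det(I−A) = Σ_j (I−A)_1j·C_1j = (1.00)(0.677875) + (0.00)(0.282750) + (0.00)(0.195750) + (0.00)(0.380625) = 0.677875
(I − A)⁻¹ = adj(I−A) / det(I−A) ≈
  [   1.0000     0.0000     0.0000     0.0000]
  [   0.4171     1.1212     0.0701     0.5532]
  [   0.2888     0.2987     1.2687     0.5421]
  [   0.5615     0.2360     0.0148     1.1691]
x = (I − A)⁻¹ d = adj(I−A)·d / det(I−A), with det(I−A) = 0.677875:
  x_1 = (0.677875·700 + 0.000000·850 + 0.000000·1425 + 0.000000·950) / 0.677875 = 474.5125 / 0.677875 = 700.00
  x_2 = (0.282750·700 + 0.760000·850 + 0.047500·1425 + 0.375000·950) / 0.677875 = 1267.8625 / 0.677875 ≈ 1870.35
  x_3 = (0.195750·700 + 0.202500·850 + 0.860000·1425 + 0.367500·950) / 0.677875 = 1883.775 / 0.677875 ≈ 2778.94
  x_4 = (0.380625·700 + 0.160000·850 + 0.010000·1425 + 0.792500·950) / 0.677875 = 1169.5625 / 0.677875 ≈ 1725.34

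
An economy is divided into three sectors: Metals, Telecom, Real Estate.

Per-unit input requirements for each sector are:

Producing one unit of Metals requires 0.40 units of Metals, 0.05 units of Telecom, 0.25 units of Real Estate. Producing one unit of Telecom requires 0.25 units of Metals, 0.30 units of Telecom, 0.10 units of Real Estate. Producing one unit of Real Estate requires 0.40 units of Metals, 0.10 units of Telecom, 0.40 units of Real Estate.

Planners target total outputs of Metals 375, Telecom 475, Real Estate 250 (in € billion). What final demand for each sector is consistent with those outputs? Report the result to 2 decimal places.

d_1 = 6.25, d_2 = 288.75, d_3 = 8.75

I − A =
  [   0.60    -0.25    -0.40]
  [  -0.05     0.70    -0.10]
  [  -0.25    -0.10     0.60]
d = (I − A) x:
  d_1 = (+0.60)·375 + (-0.25)·475 + (-0.40)·250 = 6.25
  d_2 = (-0.05)·375 + (+0.70)·475 + (-0.10)·250 = 288.75
  d_3 = (-0.25)·375 + (-0.10)·475 + (+0.60)·250 = 8.75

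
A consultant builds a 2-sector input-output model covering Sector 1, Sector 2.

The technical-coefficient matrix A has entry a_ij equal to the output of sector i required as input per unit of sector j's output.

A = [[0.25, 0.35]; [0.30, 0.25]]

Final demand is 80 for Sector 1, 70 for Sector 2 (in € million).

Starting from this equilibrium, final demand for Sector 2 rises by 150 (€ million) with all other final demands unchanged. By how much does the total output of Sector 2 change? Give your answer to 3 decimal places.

I − A =
  [   0.75    -0.35]
  [  -0.30     0.75]
det(I−A) = (0.75)(0.75) − (-0.35)(-0.30) = 0.4575
adj(I−A) = [[0.75, 0.35], [0.30, 0.75]]
(I − A)⁻¹ = adj(I−A) / det(I−A) ≈
  [   1.6393     0.7650]
  [   0.6557     1.6393]
Δx = (I − A)⁻¹ Δd with Δd having +150 in the Sector 2 component and 0 elsewhere.
So Δx_2 = L_22 · (+150), where L_22 = adj(I−A)_22 / det(I−A) = 0.75 / 0.4575.
Δx_2 = 0.75 × (+150) / 0.4575 = 112.50 / 0.4575 ≈ 245.902.

Δx_2 = 245.902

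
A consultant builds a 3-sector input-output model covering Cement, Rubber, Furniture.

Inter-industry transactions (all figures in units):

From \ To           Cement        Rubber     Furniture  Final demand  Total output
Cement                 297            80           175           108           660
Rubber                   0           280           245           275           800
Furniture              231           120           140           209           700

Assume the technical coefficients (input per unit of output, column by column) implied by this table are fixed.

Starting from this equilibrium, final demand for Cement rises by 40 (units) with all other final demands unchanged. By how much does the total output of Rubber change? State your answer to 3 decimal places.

Technical coefficients a_ij = z_ij / X_j:
  a_11 = 297/660 = 0.45, a_21 = 0/660 = 0.00, a_31 = 231/660 = 0.35
  a_12 = 80/800 = 0.10, a_22 = 280/800 = 0.35, a_32 = 120/800 = 0.15
  a_13 = 175/700 = 0.25, a_23 = 245/700 = 0.35, a_33 = 140/700 = 0.20
I − A =
  [   0.55    -0.10    -0.25]
  [   0.00     0.65    -0.35]
  [  -0.35    -0.15     0.80]
Cofactors of I−A, C_ij = (−1)^(i+j)·(minor ij) (rows/columns in the sector order above):
  C_11 = (0.65)(0.80) − (-0.35)(-0.15) = 0.4675
  C_12 = −[(0.00)(0.80) − (-0.35)(-0.35)] = 0.1225
  C_13 = (0.00)(-0.15) − (0.65)(-0.35) = 0.2275
  C_21 = −[(-0.10)(0.80) − (-0.25)(-0.15)] = 0.1175
  C_22 = (0.55)(0.80) − (-0.25)(-0.35) = 0.3525
  C_23 = −[(0.55)(-0.15) − (-0.10)(-0.35)] = 0.1175
  C_31 = (-0.10)(-0.35) − (-0.25)(0.65) = 0.1975
  C_32 = −[(0.55)(-0.35) − (-0.25)(0.00)] = 0.1925
  C_33 = (0.55)(0.65) − (-0.10)(0.00) = 0.3575
det(I−A) = Σ_j (I−A)_1j·C_1j = (0.55)(0.4675) + (-0.10)(0.1225) + (-0.25)(0.2275) = 0.1880
adj(I−A) = Cᵀ =
  [ 0.4675   0.1175   0.1975]
  [ 0.1225   0.3525   0.1925]
  [ 0.2275   0.1175   0.3575]
(I − A)⁻¹ = adj(I−A) / det(I−A) ≈
  [   2.4867     0.6250     1.0505]
  [   0.6516     1.8750     1.0239]
  [   1.2101     0.6250     1.9016]
Δx = (I − A)⁻¹ Δd with Δd having +40 in the Cement component and 0 elsewhere.
So Δx_2 = L_21 · (+40), where L_21 = adj(I−A)_21 / det(I−A) = 0.1225 / 0.1880.
Δx_2 = 0.1225 × (+40) / 0.1880 = 4.90 / 0.1880 ≈ 26.064.

Δx_2 = 26.064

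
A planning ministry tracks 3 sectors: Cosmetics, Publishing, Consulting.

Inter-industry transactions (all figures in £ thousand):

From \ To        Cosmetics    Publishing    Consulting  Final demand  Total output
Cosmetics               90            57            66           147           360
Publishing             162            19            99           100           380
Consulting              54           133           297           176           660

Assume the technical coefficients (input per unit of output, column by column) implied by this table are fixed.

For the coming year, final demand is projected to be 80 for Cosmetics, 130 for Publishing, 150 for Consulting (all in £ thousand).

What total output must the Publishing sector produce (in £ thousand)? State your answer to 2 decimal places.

Technical coefficients a_ij = z_ij / X_j:
  a_11 = 90/360 = 0.25, a_21 = 162/360 = 0.45, a_31 = 54/360 = 0.15
  a_12 = 57/380 = 0.15, a_22 = 19/380 = 0.05, a_32 = 133/380 = 0.35
  a_13 = 66/660 = 0.10, a_23 = 99/660 = 0.15, a_33 = 297/660 = 0.45
I − A =
  [   0.75    -0.15    -0.10]
  [  -0.45     0.95    -0.15]
  [  -0.15    -0.35     0.55]
Cofactors of I−A, C_ij = (−1)^(i+j)·(minor ij) (rows/columns in the sector order above):
  C_11 = (0.95)(0.55) − (-0.15)(-0.35) = 0.4700
  C_12 = −[(-0.45)(0.55) − (-0.15)(-0.15)] = 0.2700
  C_13 = (-0.45)(-0.35) − (0.95)(-0.15) = 0.3000
  C_21 = −[(-0.15)(0.55) − (-0.10)(-0.35)] = 0.1175
  C_22 = (0.75)(0.55) − (-0.10)(-0.15) = 0.3975
  C_23 = −[(0.75)(-0.35) − (-0.15)(-0.15)] = 0.2850
  C_31 = (-0.15)(-0.15) − (-0.10)(0.95) = 0.1175
  C_32 = −[(0.75)(-0.15) − (-0.10)(-0.45)] = 0.1575
  C_33 = (0.75)(0.95) − (-0.15)(-0.45) = 0.6450
det(I−A) = Σ_j (I−A)_1j·C_1j = (0.75)(0.4700) + (-0.15)(0.2700) + (-0.10)(0.3000) = 0.2820
adj(I−A) = Cᵀ =
  [ 0.4700   0.1175   0.1175]
  [ 0.2700   0.3975   0.1575]
  [ 0.3000   0.2850   0.6450]
(I − A)⁻¹ = adj(I−A) / det(I−A) ≈
  [   1.6667     0.4167     0.4167]
  [   0.9574     1.4096     0.5585]
  [   1.0638     1.0106     2.2872]
x = (I − A)⁻¹ d = adj(I−A)·d / det(I−A), with det(I−A) = 0.2820:
  x_1 = (0.4700·80 + 0.1175·130 + 0.1175·150) / 0.2820 = 70.50 / 0.2820 = 250.00
  x_2 = (0.2700·80 + 0.3975·130 + 0.1575·150) / 0.2820 = 96.90 / 0.2820 ≈ 343.62
  x_3 = (0.3000·80 + 0.2850·130 + 0.6450·150) / 0.2820 = 157.80 / 0.2820 ≈ 559.57

x_2 = 343.62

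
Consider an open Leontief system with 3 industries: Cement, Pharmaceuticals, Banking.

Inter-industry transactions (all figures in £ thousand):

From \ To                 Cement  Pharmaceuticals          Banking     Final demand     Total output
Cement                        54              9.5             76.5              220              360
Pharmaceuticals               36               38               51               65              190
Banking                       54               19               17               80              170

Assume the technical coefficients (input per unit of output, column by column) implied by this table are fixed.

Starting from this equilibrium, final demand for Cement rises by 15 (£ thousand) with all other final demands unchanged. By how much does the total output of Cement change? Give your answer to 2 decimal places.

Δx_1 = 19.86

Technical coefficients a_ij = z_ij / X_j:
  a_11 = 54/360 = 0.15, a_21 = 36/360 = 0.10, a_31 = 54/360 = 0.15
  a_12 = 9.5/190 = 0.05, a_22 = 38/190 = 0.20, a_32 = 19/190 = 0.10
  a_13 = 76.5/170 = 0.45, a_23 = 51/170 = 0.30, a_33 = 17/170 = 0.10
I − A =
  [   0.85    -0.05    -0.45]
  [  -0.10     0.80    -0.30]
  [  -0.15    -0.10     0.90]
Cofactors of I−A, C_ij = (−1)^(i+j)·(minor ij) (rows/columns in the sector order above):
  C_11 = (0.80)(0.90) − (-0.30)(-0.10) = 0.6900
  C_12 = −[(-0.10)(0.90) − (-0.30)(-0.15)] = 0.1350
  C_13 = (-0.10)(-0.10) − (0.80)(-0.15) = 0.1300
  C_21 = −[(-0.05)(0.90) − (-0.45)(-0.10)] = 0.0900
  C_22 = (0.85)(0.90) − (-0.45)(-0.15) = 0.6975
  C_23 = −[(0.85)(-0.10) − (-0.05)(-0.15)] = 0.0925
  C_31 = (-0.05)(-0.30) − (-0.45)(0.80) = 0.3750
  C_32 = −[(0.85)(-0.30) − (-0.45)(-0.10)] = 0.3000
  C_33 = (0.85)(0.80) − (-0.05)(-0.10) = 0.6750
det(I−A) = Σ_j (I−A)_1j·C_1j = (0.85)(0.6900) + (-0.05)(0.1350) + (-0.45)(0.1300) = 0.52125
adj(I−A) = Cᵀ =
  [ 0.6900   0.0900   0.3750]
  [ 0.1350   0.6975   0.3000]
  [ 0.1300   0.0925   0.6750]
(I − A)⁻¹ = adj(I−A) / det(I−A) ≈
  [   1.3237     0.1727     0.7194]
  [   0.2590     1.3381     0.5755]
  [   0.2494     0.1775     1.2950]
Δx = (I − A)⁻¹ Δd with Δd having +15 in the Cement component and 0 elsewhere.
So Δx_1 = L_11 · (+15), where L_11 = adj(I−A)_11 / det(I−A) = 0.6900 / 0.52125.
Δx_1 = 0.6900 × (+15) / 0.52125 = 10.35 / 0.52125 ≈ 19.86.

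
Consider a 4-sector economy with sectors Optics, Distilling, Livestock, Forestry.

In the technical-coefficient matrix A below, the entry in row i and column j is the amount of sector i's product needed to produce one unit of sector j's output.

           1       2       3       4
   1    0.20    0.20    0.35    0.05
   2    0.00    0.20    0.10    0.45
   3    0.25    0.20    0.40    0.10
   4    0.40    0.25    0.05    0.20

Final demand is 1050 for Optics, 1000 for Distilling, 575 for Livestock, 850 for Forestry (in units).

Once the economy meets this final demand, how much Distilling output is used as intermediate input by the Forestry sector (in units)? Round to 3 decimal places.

z_24 = 2693.473

I − A =
  [   0.80    -0.20    -0.35    -0.05]
  [   0.00     0.80    -0.10    -0.45]
  [  -0.25    -0.20     0.60    -0.10]
  [  -0.40    -0.25    -0.05     0.80]
Compute the cofactors C_ij = (−1)^(i+j)·(3×3 minor ij) of I−A; the adjugate is their transpose:
adj(I−A) = Cᵀ =
  [ 0.289500   0.167750   0.208375   0.138500]
  [ 0.137625   0.283375   0.143000   0.185875]
  [ 0.199875   0.195125   0.370000   0.168500]
  [ 0.200250   0.184625   0.172000   0.293000]
det(I−A) = Σ_j (I−A)_1j·C_1j = (0.80)(0.289500) + (-0.20)(0.137625) + (-0.35)(0.199875) + (-0.05)(0.200250) = 0.12410625
(I − A)⁻¹ = adj(I−A) / det(I−A) ≈
  [   2.3327     1.3517     1.6790     1.1160]
  [   1.1089     2.2833     1.1522     1.4977]
  [   1.6105     1.5722     2.9813     1.3577]
  [   1.6135     1.4876     1.3859     2.3609]
First solve x = (I − A)⁻¹ d = adj(I−A)·d / det(I−A); in particular x_4 = (0.200250·1050 + 0.184625·1000 + 0.172000·575 + 0.293000·850) / 0.12410625 = 742.8375 / 0.12410625 ≈ 5985.49630.
Intermediate flow from 2 to 4: z_24 = a_24 · x_4 = 0.45 × 742.8375 / 0.12410625 = 334.276875 / 0.12410625 ≈ 2693.473.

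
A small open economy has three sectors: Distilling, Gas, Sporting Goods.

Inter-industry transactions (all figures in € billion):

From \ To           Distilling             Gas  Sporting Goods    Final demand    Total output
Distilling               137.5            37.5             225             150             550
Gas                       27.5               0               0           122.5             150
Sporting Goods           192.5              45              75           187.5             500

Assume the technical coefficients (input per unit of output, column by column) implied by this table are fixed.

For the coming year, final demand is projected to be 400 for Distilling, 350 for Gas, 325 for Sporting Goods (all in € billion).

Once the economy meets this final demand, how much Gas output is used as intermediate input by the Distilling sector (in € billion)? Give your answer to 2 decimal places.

Technical coefficients a_ij = z_ij / X_j:
  a_11 = 137.5/550 = 0.25, a_21 = 27.5/550 = 0.05, a_31 = 192.5/550 = 0.35
  a_12 = 37.5/150 = 0.25, a_22 = 0/150 = 0.00, a_32 = 45/150 = 0.30
  a_13 = 225/500 = 0.45, a_23 = 0/500 = 0.00, a_33 = 75/500 = 0.15
I − A =
  [   0.75    -0.25    -0.45]
  [  -0.05     1.00     0.00]
  [  -0.35    -0.30     0.85]
Cofactors of I−A, C_ij = (−1)^(i+j)·(minor ij) (rows/columns in the sector order above):
  C_11 = (1.00)(0.85) − (0.00)(-0.30) = 0.8500
  C_12 = −[(-0.05)(0.85) − (0.00)(-0.35)] = 0.0425
  C_13 = (-0.05)(-0.30) − (1.00)(-0.35) = 0.3650
  C_21 = −[(-0.25)(0.85) − (-0.45)(-0.30)] = 0.3475
  C_22 = (0.75)(0.85) − (-0.45)(-0.35) = 0.4800
  C_23 = −[(0.75)(-0.30) − (-0.25)(-0.35)] = 0.3125
  C_31 = (-0.25)(0.00) − (-0.45)(1.00) = 0.4500
  C_32 = −[(0.75)(0.00) − (-0.45)(-0.05)] = 0.0225
  C_33 = (0.75)(1.00) − (-0.25)(-0.05) = 0.7375
det(I−A) = Σ_j (I−A)_1j·C_1j = (0.75)(0.8500) + (-0.25)(0.0425) + (-0.45)(0.3650) = 0.462625
adj(I−A) = Cᵀ =
  [ 0.8500   0.3475   0.4500]
  [ 0.0425   0.4800   0.0225]
  [ 0.3650   0.3125   0.7375]
(I − A)⁻¹ = adj(I−A) / det(I−A) ≈
  [   1.8373     0.7511     0.9727]
  [   0.0919     1.0376     0.0486]
  [   0.7890     0.6755     1.5942]
First solve x = (I − A)⁻¹ d = adj(I−A)·d / det(I−A); in particular x_1 = (0.8500·400 + 0.3475·350 + 0.4500·325) / 0.462625 = 607.875 / 0.462625 ≈ 1313.9692.
Intermediate flow from 2 to 1: z_21 = a_21 · x_1 = 0.05 × 607.875 / 0.462625 = 30.39375 / 0.462625 ≈ 65.70.

z_21 = 65.70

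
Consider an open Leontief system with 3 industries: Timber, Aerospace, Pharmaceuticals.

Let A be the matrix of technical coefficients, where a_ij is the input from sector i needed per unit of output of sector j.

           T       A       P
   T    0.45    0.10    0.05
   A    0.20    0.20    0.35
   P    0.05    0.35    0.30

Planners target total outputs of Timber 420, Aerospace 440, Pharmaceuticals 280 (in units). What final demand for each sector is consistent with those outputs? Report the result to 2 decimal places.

I − A =
  [   0.55    -0.10    -0.05]
  [  -0.20     0.80    -0.35]
  [  -0.05    -0.35     0.70]
d = (I − A) x:
  d_T = (+0.55)·420 + (-0.10)·440 + (-0.05)·280 = 173.00
  d_A = (-0.20)·420 + (+0.80)·440 + (-0.35)·280 = 170.00
  d_P = (-0.05)·420 + (-0.35)·440 + (+0.70)·280 = 21.00

d_T = 173.00, d_A = 170.00, d_P = 21.00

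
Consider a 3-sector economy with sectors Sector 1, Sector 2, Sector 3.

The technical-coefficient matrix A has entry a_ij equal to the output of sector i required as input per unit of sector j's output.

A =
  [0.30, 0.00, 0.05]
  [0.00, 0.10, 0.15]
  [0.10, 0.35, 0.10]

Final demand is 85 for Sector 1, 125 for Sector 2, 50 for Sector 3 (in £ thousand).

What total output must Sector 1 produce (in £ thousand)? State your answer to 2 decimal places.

x_1 = 130.91

I − A =
  [   0.70     0.00    -0.05]
  [   0.00     0.90    -0.15]
  [  -0.10    -0.35     0.90]
Cofactors of I−A, C_ij = (−1)^(i+j)·(minor ij) (rows/columns in the sector order above):
  C_11 = (0.90)(0.90) − (-0.15)(-0.35) = 0.7575
  C_12 = −[(0.00)(0.90) − (-0.15)(-0.10)] = 0.0150
  C_13 = (0.00)(-0.35) − (0.90)(-0.10) = 0.0900
  C_21 = −[(0.00)(0.90) − (-0.05)(-0.35)] = 0.0175
  C_22 = (0.70)(0.90) − (-0.05)(-0.10) = 0.6250
  C_23 = −[(0.70)(-0.35) − (0.00)(-0.10)] = 0.2450
  C_31 = (0.00)(-0.15) − (-0.05)(0.90) = 0.0450
  C_32 = −[(0.70)(-0.15) − (-0.05)(0.00)] = 0.1050
  C_33 = (0.70)(0.90) − (0.00)(0.00) = 0.6300
det(I−A) = Σ_j (I−A)_1j·C_1j = (0.70)(0.7575) + (0.00)(0.0150) + (-0.05)(0.0900) = 0.52575
adj(I−A) = Cᵀ =
  [ 0.7575   0.0175   0.0450]
  [ 0.0150   0.6250   0.1050]
  [ 0.0900   0.2450   0.6300]
(I − A)⁻¹ = adj(I−A) / det(I−A) ≈
  [   1.4408     0.0333     0.0856]
  [   0.0285     1.1888     0.1997]
  [   0.1712     0.4660     1.1983]
x = (I − A)⁻¹ d = adj(I−A)·d / det(I−A), with det(I−A) = 0.52575:
  x_1 = (0.7575·85 + 0.0175·125 + 0.0450·50) / 0.52575 = 68.825 / 0.52575 ≈ 130.91
  x_2 = (0.0150·85 + 0.6250·125 + 0.1050·50) / 0.52575 = 84.65 / 0.52575 ≈ 161.01
  x_3 = (0.0900·85 + 0.2450·125 + 0.6300·50) / 0.52575 = 69.775 / 0.52575 ≈ 132.72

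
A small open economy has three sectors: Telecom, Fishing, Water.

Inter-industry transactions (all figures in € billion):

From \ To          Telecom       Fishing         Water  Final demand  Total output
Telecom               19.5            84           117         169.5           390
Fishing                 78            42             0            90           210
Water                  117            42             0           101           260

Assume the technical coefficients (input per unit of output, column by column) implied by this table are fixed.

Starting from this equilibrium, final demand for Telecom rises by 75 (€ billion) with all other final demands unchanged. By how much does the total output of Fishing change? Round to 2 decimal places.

Δx_F = 27.08

Technical coefficients a_ij = z_ij / X_j:
  a_TT = 19.5/390 = 0.05, a_FT = 78/390 = 0.20, a_WT = 117/390 = 0.30
  a_TF = 84/210 = 0.40, a_FF = 42/210 = 0.20, a_WF = 42/210 = 0.20
  a_TW = 117/260 = 0.45, a_FW = 0/260 = 0.00, a_WW = 0/260 = 0.00
I − A =
  [   0.95    -0.40    -0.45]
  [  -0.20     0.80     0.00]
  [  -0.30    -0.20     1.00]
Cofactors of I−A, C_ij = (−1)^(i+j)·(minor ij) (rows/columns in the sector order above):
  C_11 = (0.80)(1.00) − (0.00)(-0.20) = 0.8000
  C_12 = −[(-0.20)(1.00) − (0.00)(-0.30)] = 0.2000
  C_13 = (-0.20)(-0.20) − (0.80)(-0.30) = 0.2800
  C_21 = −[(-0.40)(1.00) − (-0.45)(-0.20)] = 0.4900
  C_22 = (0.95)(1.00) − (-0.45)(-0.30) = 0.8150
  C_23 = −[(0.95)(-0.20) − (-0.40)(-0.30)] = 0.3100
  C_31 = (-0.40)(0.00) − (-0.45)(0.80) = 0.3600
  C_32 = −[(0.95)(0.00) − (-0.45)(-0.20)] = 0.0900
  C_33 = (0.95)(0.80) − (-0.40)(-0.20) = 0.6800
det(I−A) = Σ_j (I−A)_1j·C_1j = (0.95)(0.8000) + (-0.40)(0.2000) + (-0.45)(0.2800) = 0.5540
adj(I−A) = Cᵀ =
  [ 0.8000   0.4900   0.3600]
  [ 0.2000   0.8150   0.0900]
  [ 0.2800   0.3100   0.6800]
(I − A)⁻¹ = adj(I−A) / det(I−A) ≈
  [   1.4440     0.8845     0.6498]
  [   0.3610     1.4711     0.1625]
  [   0.5054     0.5596     1.2274]
Δx = (I − A)⁻¹ Δd with Δd having +75 in the Telecom component and 0 elsewhere.
So Δx_F = L_FT · (+75), where L_FT = adj(I−A)_FT / det(I−A) = 0.2000 / 0.5540.
Δx_F = 0.2000 × (+75) / 0.5540 = 15.00 / 0.5540 ≈ 27.08.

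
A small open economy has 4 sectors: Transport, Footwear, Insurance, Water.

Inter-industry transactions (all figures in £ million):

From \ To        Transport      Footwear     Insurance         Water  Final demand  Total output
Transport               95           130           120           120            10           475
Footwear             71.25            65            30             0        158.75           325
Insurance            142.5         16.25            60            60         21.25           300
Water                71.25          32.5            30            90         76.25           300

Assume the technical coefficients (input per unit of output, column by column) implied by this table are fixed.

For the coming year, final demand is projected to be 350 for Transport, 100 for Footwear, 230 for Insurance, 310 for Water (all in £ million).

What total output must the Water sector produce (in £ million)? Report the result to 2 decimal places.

Technical coefficients a_ij = z_ij / X_j:
  a_TT = 95/475 = 0.20, a_FT = 71.25/475 = 0.15, a_IT = 142.5/475 = 0.30, a_WT = 71.25/475 = 0.15
  a_TF = 130/325 = 0.40, a_FF = 65/325 = 0.20, a_IF = 16.25/325 = 0.05, a_WF = 32.5/325 = 0.10
  a_TI = 120/300 = 0.40, a_FI = 30/300 = 0.10, a_II = 60/300 = 0.20, a_WI = 30/300 = 0.10
  a_TW = 120/300 = 0.40, a_FW = 0/300 = 0.00, a_IW = 60/300 = 0.20, a_WW = 90/300 = 0.30
I − A =
  [   0.80    -0.40    -0.40    -0.40]
  [  -0.15     0.80    -0.10     0.00]
  [  -0.30    -0.05     0.80    -0.20]
  [  -0.15    -0.10    -0.10     0.70]
Compute the cofactors C_ij = (−1)^(i+j)·(3×3 minor ij) of I−A; the adjugate is their transpose:
adj(I−A) = Cᵀ =
  [ 0.42650   0.27200   0.28800   0.32600]
  [ 0.10500   0.27600   0.09800   0.08800]
  [ 0.20025   0.14900   0.35200   0.21500]
  [ 0.13500   0.11900   0.12600   0.34900]
det(I−A) = Σ_j (I−A)_1j·C_1j = (0.80)(0.42650) + (-0.40)(0.10500) + (-0.40)(0.20025) + (-0.40)(0.13500) = 0.1651
(I − A)⁻¹ = adj(I−A) / det(I−A) ≈
  [   2.5833     1.6475     1.7444     1.9746]
  [   0.6360     1.6717     0.5936     0.5330]
  [   1.2129     0.9025     2.1320     1.3022]
  [   0.8177     0.7208     0.7632     2.1139]
x = (I − A)⁻¹ d = adj(I−A)·d / det(I−A), with det(I−A) = 0.1651:
  x_T = (0.42650·350 + 0.27200·100 + 0.28800·230 + 0.32600·310) / 0.1651 = 343.775 / 0.1651 ≈ 2082.22
  x_F = (0.10500·350 + 0.27600·100 + 0.09800·230 + 0.08800·310) / 0.1651 = 114.17 / 0.1651 ≈ 691.52
  x_I = (0.20025·350 + 0.14900·100 + 0.35200·230 + 0.21500·310) / 0.1651 = 232.5975 / 0.1651 ≈ 1408.83
  x_W = (0.13500·350 + 0.11900·100 + 0.12600·230 + 0.34900·310) / 0.1651 = 196.32 / 0.1651 ≈ 1189.10

x_W = 1189.10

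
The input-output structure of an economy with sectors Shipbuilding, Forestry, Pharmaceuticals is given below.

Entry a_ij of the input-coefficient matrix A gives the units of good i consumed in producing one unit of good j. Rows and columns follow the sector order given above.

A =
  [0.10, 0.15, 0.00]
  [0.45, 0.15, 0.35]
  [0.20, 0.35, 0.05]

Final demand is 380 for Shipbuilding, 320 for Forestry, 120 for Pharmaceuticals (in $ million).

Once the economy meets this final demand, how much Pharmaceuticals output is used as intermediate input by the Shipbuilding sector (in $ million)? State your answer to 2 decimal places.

I − A =
  [   0.90    -0.15     0.00]
  [  -0.45     0.85    -0.35]
  [  -0.20    -0.35     0.95]
Cofactors of I−A, C_ij = (−1)^(i+j)·(minor ij) (rows/columns in the sector order above):
  C_11 = (0.85)(0.95) − (-0.35)(-0.35) = 0.6850
  C_12 = −[(-0.45)(0.95) − (-0.35)(-0.20)] = 0.4975
  C_13 = (-0.45)(-0.35) − (0.85)(-0.20) = 0.3275
  C_21 = −[(-0.15)(0.95) − (0.00)(-0.35)] = 0.1425
  C_22 = (0.90)(0.95) − (0.00)(-0.20) = 0.8550
  C_23 = −[(0.90)(-0.35) − (-0.15)(-0.20)] = 0.3450
  C_31 = (-0.15)(-0.35) − (0.00)(0.85) = 0.0525
  C_32 = −[(0.90)(-0.35) − (0.00)(-0.45)] = 0.3150
  C_33 = (0.90)(0.85) − (-0.15)(-0.45) = 0.6975
det(I−A) = Σ_j (I−A)_1j·C_1j = (0.90)(0.6850) + (-0.15)(0.4975) + (0.00)(0.3275) = 0.541875
adj(I−A) = Cᵀ =
  [ 0.6850   0.1425   0.0525]
  [ 0.4975   0.8550   0.3150]
  [ 0.3275   0.3450   0.6975]
(I − A)⁻¹ = adj(I−A) / det(I−A) ≈
  [   1.2641     0.2630     0.0969]
  [   0.9181     1.5779     0.5813]
  [   0.6044     0.6367     1.2872]
First solve x = (I − A)⁻¹ d = adj(I−A)·d / det(I−A); in particular x_S = (0.6850·380 + 0.1425·320 + 0.0525·120) / 0.541875 = 312.20 / 0.541875 ≈ 576.1476.
Intermediate flow from P to S: z_PS = a_PS · x_S = 0.20 × 312.20 / 0.541875 = 62.44 / 0.541875 ≈ 115.23.

z_PS = 115.23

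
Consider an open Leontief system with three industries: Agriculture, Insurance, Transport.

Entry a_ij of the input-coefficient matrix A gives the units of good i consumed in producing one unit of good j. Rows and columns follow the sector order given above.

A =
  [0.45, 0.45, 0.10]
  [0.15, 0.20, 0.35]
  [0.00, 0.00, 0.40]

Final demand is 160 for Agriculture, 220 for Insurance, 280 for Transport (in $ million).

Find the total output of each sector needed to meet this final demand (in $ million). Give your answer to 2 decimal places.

I − A =
  [   0.55    -0.45    -0.10]
  [  -0.15     0.80    -0.35]
  [   0.00     0.00     0.60]
Cofactors of I−A, C_ij = (−1)^(i+j)·(minor ij) (rows/columns in the sector order above):
  C_11 = (0.80)(0.60) − (-0.35)(0.00) = 0.4800
  C_12 = −[(-0.15)(0.60) − (-0.35)(0.00)] = 0.0900
  C_13 = (-0.15)(0.00) − (0.80)(0.00) = 0.0000
  C_21 = −[(-0.45)(0.60) − (-0.10)(0.00)] = 0.2700
  C_22 = (0.55)(0.60) − (-0.10)(0.00) = 0.3300
  C_23 = −[(0.55)(0.00) − (-0.45)(0.00)] = 0.0000
  C_31 = (-0.45)(-0.35) − (-0.10)(0.80) = 0.2375
  C_32 = −[(0.55)(-0.35) − (-0.10)(-0.15)] = 0.2075
  C_33 = (0.55)(0.80) − (-0.45)(-0.15) = 0.3725
det(I−A) = Σ_j (I−A)_1j·C_1j = (0.55)(0.4800) + (-0.45)(0.0900) + (-0.10)(0.0000) = 0.2235
adj(I−A) = Cᵀ =
  [ 0.4800   0.2700   0.2375]
  [ 0.0900   0.3300   0.2075]
  [ 0.0000   0.0000   0.3725]
(I − A)⁻¹ = adj(I−A) / det(I−A) ≈
  [   2.1477     1.2081     1.0626]
  [   0.4027     1.4765     0.9284]
  [   0.0000     0.0000     1.6667]
x = (I − A)⁻¹ d = adj(I−A)·d / det(I−A), with det(I−A) = 0.2235:
  x_A = (0.4800·160 + 0.2700·220 + 0.2375·280) / 0.2235 = 202.70 / 0.2235 ≈ 906.94
  x_I = (0.0900·160 + 0.3300·220 + 0.2075·280) / 0.2235 = 145.10 / 0.2235 ≈ 649.22
  x_T = (0.0000·160 + 0.0000·220 + 0.3725·280) / 0.2235 = 104.30 / 0.2235 ≈ 466.67

x_A = 906.94, x_I = 649.22, x_T = 466.67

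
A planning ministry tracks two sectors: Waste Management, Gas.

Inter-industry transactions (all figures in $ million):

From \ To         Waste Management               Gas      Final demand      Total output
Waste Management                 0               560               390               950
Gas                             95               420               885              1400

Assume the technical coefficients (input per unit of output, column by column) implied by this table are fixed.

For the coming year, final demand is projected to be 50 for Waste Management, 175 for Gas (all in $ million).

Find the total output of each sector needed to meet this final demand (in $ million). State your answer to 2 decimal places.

Technical coefficients a_ij = z_ij / X_j:
  a_11 = 0/950 = 0.00, a_21 = 95/950 = 0.10
  a_12 = 560/1400 = 0.40, a_22 = 420/1400 = 0.30
I − A =
  [   1.00    -0.40]
  [  -0.10     0.70]
det(I−A) = (1.00)(0.70) − (-0.40)(-0.10) = 0.6600
adj(I−A) = [[0.70, 0.40], [0.10, 1.00]]
(I − A)⁻¹ = adj(I−A) / det(I−A) ≈
  [   1.0606     0.6061]
  [   0.1515     1.5152]
x = (I − A)⁻¹ d = adj(I−A)·d / det(I−A), with det(I−A) = 0.6600:
  x_1 = (0.70·50 + 0.40·175) / 0.6600 = 105.00 / 0.6600 ≈ 159.09
  x_2 = (0.10·50 + 1.00·175) / 0.6600 = 180.00 / 0.6600 ≈ 272.73

x_1 = 159.09, x_2 = 272.73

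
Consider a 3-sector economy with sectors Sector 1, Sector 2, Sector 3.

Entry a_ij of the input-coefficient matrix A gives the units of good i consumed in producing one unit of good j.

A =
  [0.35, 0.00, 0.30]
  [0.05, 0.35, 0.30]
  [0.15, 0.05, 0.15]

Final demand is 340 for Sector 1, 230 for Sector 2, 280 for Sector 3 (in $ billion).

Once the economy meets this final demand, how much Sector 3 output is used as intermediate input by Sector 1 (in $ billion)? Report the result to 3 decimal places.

z_31 = 113.096

I − A =
  [   0.65     0.00    -0.30]
  [  -0.05     0.65    -0.30]
  [  -0.15    -0.05     0.85]
Cofactors of I−A, C_ij = (−1)^(i+j)·(minor ij) (rows/columns in the sector order above):
  C_11 = (0.65)(0.85) − (-0.30)(-0.05) = 0.5375
  C_12 = −[(-0.05)(0.85) − (-0.30)(-0.15)] = 0.0875
  C_13 = (-0.05)(-0.05) − (0.65)(-0.15) = 0.1000
  C_21 = −[(0.00)(0.85) − (-0.30)(-0.05)] = 0.0150
  C_22 = (0.65)(0.85) − (-0.30)(-0.15) = 0.5075
  C_23 = −[(0.65)(-0.05) − (0.00)(-0.15)] = 0.0325
  C_31 = (0.00)(-0.30) − (-0.30)(0.65) = 0.1950
  C_32 = −[(0.65)(-0.30) − (-0.30)(-0.05)] = 0.2100
  C_33 = (0.65)(0.65) − (0.00)(-0.05) = 0.4225
det(I−A) = Σ_j (I−A)_1j·C_1j = (0.65)(0.5375) + (0.00)(0.0875) + (-0.30)(0.1000) = 0.319375
adj(I−A) = Cᵀ =
  [ 0.5375   0.0150   0.1950]
  [ 0.0875   0.5075   0.2100]
  [ 0.1000   0.0325   0.4225]
(I − A)⁻¹ = adj(I−A) / det(I−A) ≈
  [   1.6830     0.0470     0.6106]
  [   0.2740     1.5890     0.6575]
  [   0.3131     0.1018     1.3229]
First solve x = (I − A)⁻¹ d = adj(I−A)·d / det(I−A); in particular x_1 = (0.5375·340 + 0.0150·230 + 0.1950·280) / 0.319375 = 240.80 / 0.319375 ≈ 753.97260.
Intermediate flow from 3 to 1: z_31 = a_31 · x_1 = 0.15 × 240.80 / 0.319375 = 36.12 / 0.319375 ≈ 113.096.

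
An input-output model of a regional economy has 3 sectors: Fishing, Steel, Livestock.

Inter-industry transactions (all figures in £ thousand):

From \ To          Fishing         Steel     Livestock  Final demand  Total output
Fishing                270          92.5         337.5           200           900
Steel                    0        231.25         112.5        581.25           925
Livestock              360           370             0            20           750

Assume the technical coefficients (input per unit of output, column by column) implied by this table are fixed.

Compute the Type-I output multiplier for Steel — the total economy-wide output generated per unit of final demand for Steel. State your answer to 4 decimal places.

Technical coefficients a_ij = z_ij / X_j:
  a_11 = 270/900 = 0.30, a_21 = 0/900 = 0.00, a_31 = 360/900 = 0.40
  a_12 = 92.5/925 = 0.10, a_22 = 231.25/925 = 0.25, a_32 = 370/925 = 0.40
  a_13 = 337.5/750 = 0.45, a_23 = 112.5/750 = 0.15, a_33 = 0/750 = 0.00
I − A =
  [   0.70    -0.10    -0.45]
  [   0.00     0.75    -0.15]
  [  -0.40    -0.40     1.00]
Cofactors of I−A, C_ij = (−1)^(i+j)·(minor ij) (rows/columns in the sector order above):
  C_11 = (0.75)(1.00) − (-0.15)(-0.40) = 0.6900
  C_12 = −[(0.00)(1.00) − (-0.15)(-0.40)] = 0.0600
  C_13 = (0.00)(-0.40) − (0.75)(-0.40) = 0.3000
  C_21 = −[(-0.10)(1.00) − (-0.45)(-0.40)] = 0.2800
  C_22 = (0.70)(1.00) − (-0.45)(-0.40) = 0.5200
  C_23 = −[(0.70)(-0.40) − (-0.10)(-0.40)] = 0.3200
  C_31 = (-0.10)(-0.15) − (-0.45)(0.75) = 0.3525
  C_32 = −[(0.70)(-0.15) − (-0.45)(0.00)] = 0.1050
  C_33 = (0.70)(0.75) − (-0.10)(0.00) = 0.5250
det(I−A) = Σ_j (I−A)_1j·C_1j = (0.70)(0.6900) + (-0.10)(0.0600) + (-0.45)(0.3000) = 0.3420
adj(I−A) = Cᵀ =
  [ 0.6900   0.2800   0.3525]
  [ 0.0600   0.5200   0.1050]
  [ 0.3000   0.3200   0.5250]
(I − A)⁻¹ = adj(I−A) / det(I−A) ≈
  [   2.01754     0.81871     1.03070]
  [   0.17544     1.52047     0.30702]
  [   0.87719     0.93567     1.53509]
The output multiplier for sector j is the column-j sum of the Leontief inverse (I − A)⁻¹ = adj(I−A) / det(I−A).
Column 2 of adj(I−A): (0.2800, 0.5200, 0.3200); det(I−A) = 0.3420.
m_2 = (0.2800 + 0.5200 + 0.3200) / 0.3420 = 1.12 / 0.3420 ≈ 3.2749.

m_2 = 3.2749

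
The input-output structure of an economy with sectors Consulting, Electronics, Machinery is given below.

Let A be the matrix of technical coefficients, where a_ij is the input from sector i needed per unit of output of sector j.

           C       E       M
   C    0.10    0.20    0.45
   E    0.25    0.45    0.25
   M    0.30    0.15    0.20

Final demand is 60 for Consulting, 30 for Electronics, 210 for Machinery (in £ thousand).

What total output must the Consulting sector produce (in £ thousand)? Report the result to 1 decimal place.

I − A =
  [   0.90    -0.20    -0.45]
  [  -0.25     0.55    -0.25]
  [  -0.30    -0.15     0.80]
Cofactors of I−A, C_ij = (−1)^(i+j)·(minor ij) (rows/columns in the sector order above):
  C_11 = (0.55)(0.80) − (-0.25)(-0.15) = 0.4025
  C_12 = −[(-0.25)(0.80) − (-0.25)(-0.30)] = 0.2750
  C_13 = (-0.25)(-0.15) − (0.55)(-0.30) = 0.2025
  C_21 = −[(-0.20)(0.80) − (-0.45)(-0.15)] = 0.2275
  C_22 = (0.90)(0.80) − (-0.45)(-0.30) = 0.5850
  C_23 = −[(0.90)(-0.15) − (-0.20)(-0.30)] = 0.1950
  C_31 = (-0.20)(-0.25) − (-0.45)(0.55) = 0.2975
  C_32 = −[(0.90)(-0.25) − (-0.45)(-0.25)] = 0.3375
  C_33 = (0.90)(0.55) − (-0.20)(-0.25) = 0.4450
det(I−A) = Σ_j (I−A)_1j·C_1j = (0.90)(0.4025) + (-0.20)(0.2750) + (-0.45)(0.2025) = 0.216125
adj(I−A) = Cᵀ =
  [ 0.4025   0.2275   0.2975]
  [ 0.2750   0.5850   0.3375]
  [ 0.2025   0.1950   0.4450]
(I − A)⁻¹ = adj(I−A) / det(I−A) ≈
  [   1.8623     1.0526     1.3765]
  [   1.2724     2.7068     1.5616]
  [   0.9370     0.9023     2.0590]
x = (I − A)⁻¹ d = adj(I−A)·d / det(I−A), with det(I−A) = 0.216125:
  x_C = (0.4025·60 + 0.2275·30 + 0.2975·210) / 0.216125 = 93.45 / 0.216125 ≈ 432.4
  x_E = (0.2750·60 + 0.5850·30 + 0.3375·210) / 0.216125 = 104.925 / 0.216125 ≈ 485.5
  x_M = (0.2025·60 + 0.1950·30 + 0.4450·210) / 0.216125 = 111.45 / 0.216125 ≈ 515.7

x_C = 432.4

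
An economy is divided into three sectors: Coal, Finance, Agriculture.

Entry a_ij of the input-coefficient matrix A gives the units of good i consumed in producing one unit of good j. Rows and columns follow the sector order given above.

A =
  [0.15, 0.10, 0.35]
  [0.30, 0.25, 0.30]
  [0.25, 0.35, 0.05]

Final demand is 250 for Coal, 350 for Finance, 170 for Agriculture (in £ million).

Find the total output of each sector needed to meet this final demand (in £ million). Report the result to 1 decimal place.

I − A =
  [   0.85    -0.10    -0.35]
  [  -0.30     0.75    -0.30]
  [  -0.25    -0.35     0.95]
Cofactors of I−A, C_ij = (−1)^(i+j)·(minor ij) (rows/columns in the sector order above):
  C_11 = (0.75)(0.95) − (-0.30)(-0.35) = 0.6075
  C_12 = −[(-0.30)(0.95) − (-0.30)(-0.25)] = 0.3600
  C_13 = (-0.30)(-0.35) − (0.75)(-0.25) = 0.2925
  C_21 = −[(-0.10)(0.95) − (-0.35)(-0.35)] = 0.2175
  C_22 = (0.85)(0.95) − (-0.35)(-0.25) = 0.7200
  C_23 = −[(0.85)(-0.35) − (-0.10)(-0.25)] = 0.3225
  C_31 = (-0.10)(-0.30) − (-0.35)(0.75) = 0.2925
  C_32 = −[(0.85)(-0.30) − (-0.35)(-0.30)] = 0.3600
  C_33 = (0.85)(0.75) − (-0.10)(-0.30) = 0.6075
det(I−A) = Σ_j (I−A)_1j·C_1j = (0.85)(0.6075) + (-0.10)(0.3600) + (-0.35)(0.2925) = 0.3780
adj(I−A) = Cᵀ =
  [ 0.6075   0.2175   0.2925]
  [ 0.3600   0.7200   0.3600]
  [ 0.2925   0.3225   0.6075]
(I − A)⁻¹ = adj(I−A) / det(I−A) ≈
  [   1.6071     0.5754     0.7738]
  [   0.9524     1.9048     0.9524]
  [   0.7738     0.8532     1.6071]
x = (I − A)⁻¹ d = adj(I−A)·d / det(I−A), with det(I−A) = 0.3780:
  x_1 = (0.6075·250 + 0.2175·350 + 0.2925·170) / 0.3780 = 277.725 / 0.3780 ≈ 734.7
  x_2 = (0.3600·250 + 0.7200·350 + 0.3600·170) / 0.3780 = 403.20 / 0.3780 ≈ 1066.7
  x_3 = (0.2925·250 + 0.3225·350 + 0.6075·170) / 0.3780 = 289.275 / 0.3780 ≈ 765.3

x_1 = 734.7, x_2 = 1066.7, x_3 = 765.3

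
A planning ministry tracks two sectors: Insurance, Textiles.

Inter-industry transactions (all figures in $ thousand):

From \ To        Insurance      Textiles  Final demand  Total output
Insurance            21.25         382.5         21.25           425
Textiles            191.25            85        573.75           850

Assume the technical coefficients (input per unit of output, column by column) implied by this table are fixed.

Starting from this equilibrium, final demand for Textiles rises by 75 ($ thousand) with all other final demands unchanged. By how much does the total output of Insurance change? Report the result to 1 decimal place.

Technical coefficients a_ij = z_ij / X_j:
  a_11 = 21.25/425 = 0.05, a_21 = 191.25/425 = 0.45
  a_12 = 382.5/850 = 0.45, a_22 = 85/850 = 0.10
I − A =
  [   0.95    -0.45]
  [  -0.45     0.90]
det(I−A) = (0.95)(0.90) − (-0.45)(-0.45) = 0.6525
adj(I−A) = [[0.90, 0.45], [0.45, 0.95]]
(I − A)⁻¹ = adj(I−A) / det(I−A) ≈
  [   1.3793     0.6897]
  [   0.6897     1.4559]
Δx = (I − A)⁻¹ Δd with Δd having +75 in the Textiles component and 0 elsewhere.
So Δx_1 = L_12 · (+75), where L_12 = adj(I−A)_12 / det(I−A) = 0.45 / 0.6525.
Δx_1 = 0.45 × (+75) / 0.6525 = 33.75 / 0.6525 ≈ 51.7.

Δx_1 = 51.7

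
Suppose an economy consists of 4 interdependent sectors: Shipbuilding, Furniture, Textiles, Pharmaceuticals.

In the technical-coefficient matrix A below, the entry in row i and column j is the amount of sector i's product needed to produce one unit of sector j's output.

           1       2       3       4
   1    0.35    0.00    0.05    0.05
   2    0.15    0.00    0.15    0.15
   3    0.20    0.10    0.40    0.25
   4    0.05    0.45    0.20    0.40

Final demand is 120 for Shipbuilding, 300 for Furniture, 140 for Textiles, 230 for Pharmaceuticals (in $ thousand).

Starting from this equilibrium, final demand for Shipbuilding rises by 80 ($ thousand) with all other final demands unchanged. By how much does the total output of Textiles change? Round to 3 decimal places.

Δx_3 = 81.575

I − A =
  [   0.65     0.00    -0.05    -0.05]
  [  -0.15     1.00    -0.15    -0.15]
  [  -0.20    -0.10     0.60    -0.25]
  [  -0.05    -0.45    -0.20     0.60]
Compute the cofactors C_ij = (−1)^(i+j)·(3×3 minor ij) of I−A; the adjugate is their transpose:
adj(I−A) = Cᵀ =
  [ 0.240625   0.023125   0.040000   0.042500]
  [ 0.076875   0.191375   0.084000   0.089250]
  [ 0.145625   0.116375   0.340250   0.183000]
  [ 0.126250   0.184250   0.179750   0.369500]
det(I−A) = Σ_j (I−A)_1j·C_1j = (0.65)(0.240625) + (0.00)(0.076875) + (-0.05)(0.145625) + (-0.05)(0.126250) = 0.1428125
(I − A)⁻¹ = adj(I−A) / det(I−A) ≈
  [   1.6849     0.1619     0.2801     0.2976]
  [   0.5383     1.3400     0.5882     0.6249]
  [   1.0197     0.8149     2.3825     1.2814]
  [   0.8840     1.2902     1.2586     2.5873]
Δx = (I − A)⁻¹ Δd with Δd having +80 in the Shipbuilding component and 0 elsewhere.
So Δx_3 = L_31 · (+80), where L_31 = adj(I−A)_31 / det(I−A) = 0.145625 / 0.1428125.
Δx_3 = 0.145625 × (+80) / 0.1428125 = 11.65 / 0.1428125 ≈ 81.575.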